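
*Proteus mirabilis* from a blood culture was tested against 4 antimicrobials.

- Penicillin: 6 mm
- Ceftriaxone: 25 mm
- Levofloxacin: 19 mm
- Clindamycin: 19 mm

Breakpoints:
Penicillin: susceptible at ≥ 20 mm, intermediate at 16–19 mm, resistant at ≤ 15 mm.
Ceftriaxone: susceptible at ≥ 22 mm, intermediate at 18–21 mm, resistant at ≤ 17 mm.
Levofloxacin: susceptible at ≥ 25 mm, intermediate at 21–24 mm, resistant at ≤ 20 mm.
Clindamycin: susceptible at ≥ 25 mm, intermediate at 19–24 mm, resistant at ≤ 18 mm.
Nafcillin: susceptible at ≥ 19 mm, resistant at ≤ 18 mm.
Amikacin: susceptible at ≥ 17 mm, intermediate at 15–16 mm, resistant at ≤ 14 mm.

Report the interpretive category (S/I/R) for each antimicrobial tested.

Penicillin (6 mm) ≤ 15 mm ⇒ Resistant
Ceftriaxone 25 mm: ≥ 22 mm — Susceptible
Levofloxacin: 19 mm is ≤ 20 mm → Resistant
Clindamycin (19 mm) in 19–24 mm ⇒ intermediate

R, S, R, I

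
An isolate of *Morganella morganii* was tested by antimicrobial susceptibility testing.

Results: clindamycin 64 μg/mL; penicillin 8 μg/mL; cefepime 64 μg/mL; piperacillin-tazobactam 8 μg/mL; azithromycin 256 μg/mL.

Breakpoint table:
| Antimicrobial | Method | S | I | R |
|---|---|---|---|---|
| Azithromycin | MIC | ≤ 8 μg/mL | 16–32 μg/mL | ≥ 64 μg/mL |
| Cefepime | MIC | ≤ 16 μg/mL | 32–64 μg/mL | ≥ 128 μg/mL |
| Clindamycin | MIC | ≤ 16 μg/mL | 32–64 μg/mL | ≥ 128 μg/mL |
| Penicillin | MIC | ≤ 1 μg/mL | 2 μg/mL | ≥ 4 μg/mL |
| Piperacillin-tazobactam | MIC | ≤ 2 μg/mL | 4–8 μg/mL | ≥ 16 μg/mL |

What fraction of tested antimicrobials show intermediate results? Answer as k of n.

Clindamycin 64 μg/mL: in 32–64 μg/mL ⇒ I
Penicillin: 8 μg/mL is ≥ 4 μg/mL → R
Cefepime: 64 μg/mL is in 32–64 μg/mL ⇒ I
Piperacillin-tazobactam: 8 μg/mL is in 4–8 μg/mL ⇒ I
Azithromycin: 256 μg/mL is ≥ 64 μg/mL → R
Intermediate: 3/5

3 of 5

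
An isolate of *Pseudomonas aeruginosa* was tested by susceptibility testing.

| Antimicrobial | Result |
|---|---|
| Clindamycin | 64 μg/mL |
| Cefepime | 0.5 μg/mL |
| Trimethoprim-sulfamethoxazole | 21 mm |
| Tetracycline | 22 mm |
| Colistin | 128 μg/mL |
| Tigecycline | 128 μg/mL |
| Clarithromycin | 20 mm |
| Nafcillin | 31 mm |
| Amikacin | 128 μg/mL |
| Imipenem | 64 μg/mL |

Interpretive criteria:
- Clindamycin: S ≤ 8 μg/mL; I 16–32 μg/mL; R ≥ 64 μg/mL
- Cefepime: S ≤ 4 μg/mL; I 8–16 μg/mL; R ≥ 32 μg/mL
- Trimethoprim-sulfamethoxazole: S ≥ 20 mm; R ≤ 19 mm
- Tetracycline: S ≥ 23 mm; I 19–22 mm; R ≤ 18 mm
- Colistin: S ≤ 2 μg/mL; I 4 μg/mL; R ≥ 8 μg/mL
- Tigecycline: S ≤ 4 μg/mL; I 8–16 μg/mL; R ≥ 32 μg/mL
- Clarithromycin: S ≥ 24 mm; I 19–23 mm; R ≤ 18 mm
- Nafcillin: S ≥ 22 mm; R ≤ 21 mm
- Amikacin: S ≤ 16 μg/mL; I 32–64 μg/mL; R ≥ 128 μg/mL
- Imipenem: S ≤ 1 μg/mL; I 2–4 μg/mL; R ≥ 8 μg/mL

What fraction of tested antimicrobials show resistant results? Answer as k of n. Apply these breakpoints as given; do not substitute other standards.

5 of 10

Clindamycin 64 μg/mL: ≥ 64 μg/mL ⇒ R
Cefepime (0.5 μg/mL) ≤ 4 μg/mL — Susceptible
Trimethoprim-sulfamethoxazole: 21 mm is ≥ 20 mm → susceptible
Tetracycline 22 mm: in 19–22 mm → Intermediate
Colistin 128 μg/mL: ≥ 8 μg/mL → R
Tigecycline: 128 μg/mL is ≥ 32 μg/mL — R
Clarithromycin (20 mm) in 19–23 mm — I
Nafcillin 31 mm: ≥ 22 mm ⇒ Susceptible
Amikacin: 128 μg/mL is ≥ 128 μg/mL → Resistant
Imipenem (64 μg/mL) ≥ 8 μg/mL ⇒ Resistant
Resistant: 5/10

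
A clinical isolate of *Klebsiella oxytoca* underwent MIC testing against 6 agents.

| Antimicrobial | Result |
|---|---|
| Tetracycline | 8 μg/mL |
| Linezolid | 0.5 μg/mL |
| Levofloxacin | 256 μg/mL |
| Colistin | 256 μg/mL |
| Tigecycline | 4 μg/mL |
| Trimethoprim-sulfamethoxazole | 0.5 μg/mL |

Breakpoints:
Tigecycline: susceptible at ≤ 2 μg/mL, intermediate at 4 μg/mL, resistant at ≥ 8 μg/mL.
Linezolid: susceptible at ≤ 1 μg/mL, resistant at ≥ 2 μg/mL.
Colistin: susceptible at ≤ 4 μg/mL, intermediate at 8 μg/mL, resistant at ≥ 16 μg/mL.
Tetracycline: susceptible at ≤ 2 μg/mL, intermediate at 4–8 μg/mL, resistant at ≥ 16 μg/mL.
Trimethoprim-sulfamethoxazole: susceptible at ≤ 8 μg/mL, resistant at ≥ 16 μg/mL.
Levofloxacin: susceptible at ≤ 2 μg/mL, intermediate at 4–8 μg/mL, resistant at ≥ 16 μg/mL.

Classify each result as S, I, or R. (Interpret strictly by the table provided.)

Tetracycline (8 μg/mL) in 4–8 μg/mL ⇒ Intermediate
Linezolid (0.5 μg/mL) ≤ 1 μg/mL → Susceptible
Levofloxacin: 256 μg/mL is ≥ 16 μg/mL — Resistant
Colistin: 256 μg/mL is ≥ 16 μg/mL ⇒ Resistant
Tigecycline 4 μg/mL: = 4 μg/mL — Intermediate
Trimethoprim-sulfamethoxazole: 0.5 μg/mL is ≤ 8 μg/mL ⇒ Susceptible

I, S, R, R, I, S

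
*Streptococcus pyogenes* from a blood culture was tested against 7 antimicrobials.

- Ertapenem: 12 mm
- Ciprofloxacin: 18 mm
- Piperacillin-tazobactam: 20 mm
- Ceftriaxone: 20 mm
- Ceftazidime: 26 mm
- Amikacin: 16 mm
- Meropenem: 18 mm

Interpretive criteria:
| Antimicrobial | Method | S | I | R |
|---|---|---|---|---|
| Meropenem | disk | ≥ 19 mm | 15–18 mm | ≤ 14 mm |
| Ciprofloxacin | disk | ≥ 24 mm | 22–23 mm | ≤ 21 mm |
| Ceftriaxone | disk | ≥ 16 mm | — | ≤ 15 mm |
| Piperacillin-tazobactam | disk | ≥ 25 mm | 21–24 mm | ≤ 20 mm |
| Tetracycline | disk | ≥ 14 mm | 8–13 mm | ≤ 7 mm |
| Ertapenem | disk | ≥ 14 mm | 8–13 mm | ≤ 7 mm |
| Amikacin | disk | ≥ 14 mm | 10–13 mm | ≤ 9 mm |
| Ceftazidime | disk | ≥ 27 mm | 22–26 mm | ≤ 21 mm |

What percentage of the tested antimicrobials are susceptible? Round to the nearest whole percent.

Ertapenem: 12 mm is in 8–13 mm — I
Ciprofloxacin: 18 mm is ≤ 21 mm — resistant
Piperacillin-tazobactam 20 mm: ≤ 20 mm ⇒ R
Ceftriaxone (20 mm) ≥ 16 mm — S
Ceftazidime (26 mm) in 22–26 mm — Intermediate
Amikacin (16 mm) ≥ 14 mm ⇒ Susceptible
Meropenem: 18 mm is in 15–18 mm → I
Susceptible: 2/7

29%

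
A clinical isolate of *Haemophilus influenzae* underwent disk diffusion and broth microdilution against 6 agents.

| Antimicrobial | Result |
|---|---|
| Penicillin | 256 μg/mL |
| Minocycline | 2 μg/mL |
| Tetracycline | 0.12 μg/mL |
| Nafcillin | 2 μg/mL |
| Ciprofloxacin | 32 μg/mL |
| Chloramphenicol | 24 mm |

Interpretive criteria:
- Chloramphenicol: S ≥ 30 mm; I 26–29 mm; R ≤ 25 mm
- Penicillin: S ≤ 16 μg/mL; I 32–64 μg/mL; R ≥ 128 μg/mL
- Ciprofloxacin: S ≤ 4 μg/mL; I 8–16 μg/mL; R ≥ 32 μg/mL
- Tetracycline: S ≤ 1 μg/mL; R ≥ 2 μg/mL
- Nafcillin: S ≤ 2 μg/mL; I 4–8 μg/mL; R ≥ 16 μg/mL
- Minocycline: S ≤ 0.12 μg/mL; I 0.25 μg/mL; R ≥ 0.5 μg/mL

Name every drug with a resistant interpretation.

Penicillin (256 μg/mL) ≥ 128 μg/mL → resistant
Minocycline (2 μg/mL) ≥ 0.5 μg/mL ⇒ resistant
Tetracycline 0.12 μg/mL: ≤ 1 μg/mL — susceptible
Nafcillin (2 μg/mL) ≤ 2 μg/mL → susceptible
Ciprofloxacin: 32 μg/mL is ≥ 32 μg/mL — resistant
Chloramphenicol (24 mm) ≤ 25 mm — resistant

penicillin, minocycline, ciprofloxacin, chloramphenicol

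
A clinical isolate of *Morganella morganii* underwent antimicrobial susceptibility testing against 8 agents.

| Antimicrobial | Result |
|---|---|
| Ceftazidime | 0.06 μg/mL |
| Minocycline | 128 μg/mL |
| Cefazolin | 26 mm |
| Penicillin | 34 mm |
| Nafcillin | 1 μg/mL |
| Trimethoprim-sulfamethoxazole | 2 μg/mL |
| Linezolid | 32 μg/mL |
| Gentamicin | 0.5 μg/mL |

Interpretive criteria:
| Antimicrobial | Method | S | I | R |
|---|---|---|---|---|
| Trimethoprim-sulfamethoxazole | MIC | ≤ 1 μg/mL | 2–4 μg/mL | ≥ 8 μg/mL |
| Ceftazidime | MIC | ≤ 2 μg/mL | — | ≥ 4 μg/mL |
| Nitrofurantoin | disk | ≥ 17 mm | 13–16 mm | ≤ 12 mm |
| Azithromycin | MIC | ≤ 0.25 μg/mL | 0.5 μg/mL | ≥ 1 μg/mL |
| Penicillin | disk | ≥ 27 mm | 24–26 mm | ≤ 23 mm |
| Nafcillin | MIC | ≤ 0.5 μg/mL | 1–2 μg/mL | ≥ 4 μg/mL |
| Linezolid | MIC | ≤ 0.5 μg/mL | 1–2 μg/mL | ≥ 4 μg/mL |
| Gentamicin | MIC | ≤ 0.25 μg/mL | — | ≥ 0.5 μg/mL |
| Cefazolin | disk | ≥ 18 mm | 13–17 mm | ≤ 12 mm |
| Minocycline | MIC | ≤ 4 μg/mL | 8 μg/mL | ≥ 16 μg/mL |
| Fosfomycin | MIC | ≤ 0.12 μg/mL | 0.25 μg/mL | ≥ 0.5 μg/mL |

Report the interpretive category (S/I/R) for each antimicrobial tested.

Ceftazidime: 0.06 μg/mL is ≤ 2 μg/mL → susceptible
Minocycline (128 μg/mL) ≥ 16 μg/mL — resistant
Cefazolin 26 mm: ≥ 18 mm ⇒ susceptible
Penicillin: 34 mm is ≥ 27 mm ⇒ S
Nafcillin (1 μg/mL) in 1–2 μg/mL → Intermediate
Trimethoprim-sulfamethoxazole: 2 μg/mL is in 2–4 μg/mL ⇒ intermediate
Linezolid (32 μg/mL) ≥ 4 μg/mL — Resistant
Gentamicin 0.5 μg/mL: ≥ 0.5 μg/mL → resistant

S, R, S, S, I, I, R, R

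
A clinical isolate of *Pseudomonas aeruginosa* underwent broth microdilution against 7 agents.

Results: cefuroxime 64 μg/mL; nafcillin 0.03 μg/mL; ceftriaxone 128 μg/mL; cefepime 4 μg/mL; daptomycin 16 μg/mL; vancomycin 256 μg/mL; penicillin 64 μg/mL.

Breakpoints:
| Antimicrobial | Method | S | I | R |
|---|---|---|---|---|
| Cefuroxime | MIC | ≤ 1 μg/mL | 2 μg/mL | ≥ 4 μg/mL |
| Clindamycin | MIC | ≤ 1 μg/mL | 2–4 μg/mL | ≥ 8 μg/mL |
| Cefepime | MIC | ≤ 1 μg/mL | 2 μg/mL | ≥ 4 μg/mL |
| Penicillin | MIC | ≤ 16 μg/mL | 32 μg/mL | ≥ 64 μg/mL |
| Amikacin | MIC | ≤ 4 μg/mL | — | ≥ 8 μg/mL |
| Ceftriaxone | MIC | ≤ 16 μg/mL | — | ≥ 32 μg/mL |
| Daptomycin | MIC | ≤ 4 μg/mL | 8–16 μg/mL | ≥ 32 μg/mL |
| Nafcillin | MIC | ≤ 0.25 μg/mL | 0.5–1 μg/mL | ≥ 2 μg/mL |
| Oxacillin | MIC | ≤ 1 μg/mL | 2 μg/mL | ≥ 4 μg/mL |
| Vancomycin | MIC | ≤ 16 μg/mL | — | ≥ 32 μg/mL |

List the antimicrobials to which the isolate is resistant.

cefuroxime, ceftriaxone, cefepime, vancomycin, penicillin

Cefuroxime: 64 μg/mL is ≥ 4 μg/mL → Resistant
Nafcillin (0.03 μg/mL) ≤ 0.25 μg/mL — Susceptible
Ceftriaxone 128 μg/mL: ≥ 32 μg/mL — Resistant
Cefepime (4 μg/mL) ≥ 4 μg/mL — resistant
Daptomycin 16 μg/mL: in 8–16 μg/mL → Intermediate
Vancomycin (256 μg/mL) ≥ 32 μg/mL ⇒ R
Penicillin: 64 μg/mL is ≥ 64 μg/mL — R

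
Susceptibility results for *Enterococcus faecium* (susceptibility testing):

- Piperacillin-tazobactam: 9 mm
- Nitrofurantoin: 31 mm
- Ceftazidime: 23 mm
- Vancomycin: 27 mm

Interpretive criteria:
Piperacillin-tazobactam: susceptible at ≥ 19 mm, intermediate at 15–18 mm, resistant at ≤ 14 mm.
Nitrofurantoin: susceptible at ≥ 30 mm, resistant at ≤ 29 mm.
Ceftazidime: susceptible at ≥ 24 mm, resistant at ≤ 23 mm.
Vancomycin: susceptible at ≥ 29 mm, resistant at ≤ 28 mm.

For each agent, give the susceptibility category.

R, S, R, R

Piperacillin-tazobactam (9 mm) ≤ 14 mm ⇒ Resistant
Nitrofurantoin 31 mm: ≥ 30 mm — Susceptible
Ceftazidime 23 mm: ≤ 23 mm → resistant
Vancomycin: 27 mm is ≤ 28 mm → Resistant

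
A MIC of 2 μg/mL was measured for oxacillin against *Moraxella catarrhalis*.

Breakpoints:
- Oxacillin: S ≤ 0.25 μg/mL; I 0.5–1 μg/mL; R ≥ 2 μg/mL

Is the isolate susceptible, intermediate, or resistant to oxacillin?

Oxacillin (2 μg/mL) ≥ 2 μg/mL — R

Resistant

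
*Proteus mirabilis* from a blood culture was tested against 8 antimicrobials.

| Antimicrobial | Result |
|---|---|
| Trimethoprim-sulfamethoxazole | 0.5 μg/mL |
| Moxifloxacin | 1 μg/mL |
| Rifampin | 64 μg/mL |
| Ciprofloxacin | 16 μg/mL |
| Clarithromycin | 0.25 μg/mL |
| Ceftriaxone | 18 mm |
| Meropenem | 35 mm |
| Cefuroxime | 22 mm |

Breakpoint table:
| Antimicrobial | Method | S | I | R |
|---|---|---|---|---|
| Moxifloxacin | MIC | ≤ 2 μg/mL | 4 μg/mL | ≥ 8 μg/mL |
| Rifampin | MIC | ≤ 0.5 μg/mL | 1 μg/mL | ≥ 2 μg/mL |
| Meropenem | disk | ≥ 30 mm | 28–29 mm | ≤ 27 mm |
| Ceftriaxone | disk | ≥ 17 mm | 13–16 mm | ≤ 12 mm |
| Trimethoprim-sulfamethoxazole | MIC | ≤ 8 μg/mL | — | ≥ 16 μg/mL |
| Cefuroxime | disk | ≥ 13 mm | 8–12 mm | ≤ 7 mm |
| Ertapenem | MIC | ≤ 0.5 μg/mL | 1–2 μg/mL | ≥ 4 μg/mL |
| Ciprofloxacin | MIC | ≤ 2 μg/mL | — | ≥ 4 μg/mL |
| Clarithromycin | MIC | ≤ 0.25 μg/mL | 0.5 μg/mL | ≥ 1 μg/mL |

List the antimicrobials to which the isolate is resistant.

rifampin, ciprofloxacin

Trimethoprim-sulfamethoxazole: 0.5 μg/mL is ≤ 8 μg/mL → Susceptible
Moxifloxacin: 1 μg/mL is ≤ 2 μg/mL — Susceptible
Rifampin 64 μg/mL: ≥ 2 μg/mL ⇒ resistant
Ciprofloxacin 16 μg/mL: ≥ 4 μg/mL — resistant
Clarithromycin (0.25 μg/mL) ≤ 0.25 μg/mL ⇒ Susceptible
Ceftriaxone: 18 mm is ≥ 17 mm — Susceptible
Meropenem: 35 mm is ≥ 30 mm — susceptible
Cefuroxime 22 mm: ≥ 13 mm → Susceptible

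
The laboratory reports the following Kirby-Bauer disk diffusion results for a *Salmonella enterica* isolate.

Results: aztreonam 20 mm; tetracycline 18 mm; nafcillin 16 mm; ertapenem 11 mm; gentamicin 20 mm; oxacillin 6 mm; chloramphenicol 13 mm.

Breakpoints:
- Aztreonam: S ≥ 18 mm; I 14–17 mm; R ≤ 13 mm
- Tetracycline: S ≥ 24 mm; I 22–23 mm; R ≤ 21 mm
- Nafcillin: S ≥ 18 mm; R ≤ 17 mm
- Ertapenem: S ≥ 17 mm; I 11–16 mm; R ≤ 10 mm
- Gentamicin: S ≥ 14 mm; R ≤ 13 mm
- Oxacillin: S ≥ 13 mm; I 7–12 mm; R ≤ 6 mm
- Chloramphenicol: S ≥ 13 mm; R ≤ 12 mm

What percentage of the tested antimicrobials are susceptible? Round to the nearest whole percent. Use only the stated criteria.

43%

Aztreonam 20 mm: ≥ 18 mm — Susceptible
Tetracycline 18 mm: ≤ 21 mm ⇒ R
Nafcillin: 16 mm is ≤ 17 mm → resistant
Ertapenem 11 mm: in 11–16 mm ⇒ intermediate
Gentamicin (20 mm) ≥ 14 mm → Susceptible
Oxacillin: 6 mm is ≤ 6 mm ⇒ resistant
Chloramphenicol 13 mm: ≥ 13 mm → S
Susceptible: 3/7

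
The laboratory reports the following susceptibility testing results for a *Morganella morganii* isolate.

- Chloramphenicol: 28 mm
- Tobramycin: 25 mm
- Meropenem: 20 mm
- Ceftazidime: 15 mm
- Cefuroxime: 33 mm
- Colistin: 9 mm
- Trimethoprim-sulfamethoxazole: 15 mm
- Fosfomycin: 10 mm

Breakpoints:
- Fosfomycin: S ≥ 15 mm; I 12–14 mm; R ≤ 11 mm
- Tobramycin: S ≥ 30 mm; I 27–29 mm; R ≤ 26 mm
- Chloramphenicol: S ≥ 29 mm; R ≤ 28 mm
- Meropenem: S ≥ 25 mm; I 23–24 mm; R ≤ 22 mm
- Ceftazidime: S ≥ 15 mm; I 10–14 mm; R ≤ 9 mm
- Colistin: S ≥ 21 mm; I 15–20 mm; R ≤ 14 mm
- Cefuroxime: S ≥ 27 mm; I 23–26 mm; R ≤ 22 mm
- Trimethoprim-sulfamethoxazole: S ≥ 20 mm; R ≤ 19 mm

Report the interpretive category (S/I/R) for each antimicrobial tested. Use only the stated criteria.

Chloramphenicol 28 mm: ≤ 28 mm — resistant
Tobramycin 25 mm: ≤ 26 mm ⇒ R
Meropenem 20 mm: ≤ 22 mm — resistant
Ceftazidime: 15 mm is ≥ 15 mm — susceptible
Cefuroxime: 33 mm is ≥ 27 mm → susceptible
Colistin: 9 mm is ≤ 14 mm — R
Trimethoprim-sulfamethoxazole (15 mm) ≤ 19 mm — Resistant
Fosfomycin (10 mm) ≤ 11 mm — R

R, R, R, S, S, R, R, R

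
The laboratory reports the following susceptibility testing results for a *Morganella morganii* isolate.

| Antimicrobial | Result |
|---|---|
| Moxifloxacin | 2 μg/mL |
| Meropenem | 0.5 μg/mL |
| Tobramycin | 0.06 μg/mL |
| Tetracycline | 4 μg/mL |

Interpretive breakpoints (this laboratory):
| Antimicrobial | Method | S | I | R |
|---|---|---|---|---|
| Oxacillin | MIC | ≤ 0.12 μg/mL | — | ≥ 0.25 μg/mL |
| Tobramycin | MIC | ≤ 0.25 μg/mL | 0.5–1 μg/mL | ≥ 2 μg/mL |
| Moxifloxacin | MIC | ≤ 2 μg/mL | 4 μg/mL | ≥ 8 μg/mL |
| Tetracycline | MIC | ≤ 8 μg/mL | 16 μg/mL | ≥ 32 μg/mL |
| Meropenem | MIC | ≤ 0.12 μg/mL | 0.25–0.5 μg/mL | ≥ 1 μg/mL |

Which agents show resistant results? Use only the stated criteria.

Moxifloxacin 2 μg/mL: ≤ 2 μg/mL — Susceptible
Meropenem (0.5 μg/mL) in 0.25–0.5 μg/mL ⇒ Intermediate
Tobramycin: 0.06 μg/mL is ≤ 0.25 μg/mL — susceptible
Tetracycline (4 μg/mL) ≤ 8 μg/mL — Susceptible

none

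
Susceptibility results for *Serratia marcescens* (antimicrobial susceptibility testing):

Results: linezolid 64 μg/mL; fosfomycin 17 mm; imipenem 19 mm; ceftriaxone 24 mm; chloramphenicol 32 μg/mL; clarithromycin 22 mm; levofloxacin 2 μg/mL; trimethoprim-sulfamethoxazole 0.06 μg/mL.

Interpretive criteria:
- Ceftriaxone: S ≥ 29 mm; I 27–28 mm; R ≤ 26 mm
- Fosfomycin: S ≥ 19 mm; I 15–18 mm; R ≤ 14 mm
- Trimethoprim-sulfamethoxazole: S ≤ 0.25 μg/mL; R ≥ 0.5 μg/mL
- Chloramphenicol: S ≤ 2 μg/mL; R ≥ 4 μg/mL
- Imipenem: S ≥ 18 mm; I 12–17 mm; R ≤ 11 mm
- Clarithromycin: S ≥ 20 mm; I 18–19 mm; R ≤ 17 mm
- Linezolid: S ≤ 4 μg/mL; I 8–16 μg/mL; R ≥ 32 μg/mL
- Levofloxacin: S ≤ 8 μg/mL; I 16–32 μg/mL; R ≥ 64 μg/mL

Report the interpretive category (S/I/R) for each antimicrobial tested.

R, I, S, R, R, S, S, S

Linezolid (64 μg/mL) ≥ 32 μg/mL → Resistant
Fosfomycin: 17 mm is in 15–18 mm → Intermediate
Imipenem: 19 mm is ≥ 18 mm ⇒ Susceptible
Ceftriaxone (24 mm) ≤ 26 mm — R
Chloramphenicol 32 μg/mL: ≥ 4 μg/mL → resistant
Clarithromycin 22 mm: ≥ 20 mm → Susceptible
Levofloxacin: 2 μg/mL is ≤ 8 μg/mL — susceptible
Trimethoprim-sulfamethoxazole: 0.06 μg/mL is ≤ 0.25 μg/mL → S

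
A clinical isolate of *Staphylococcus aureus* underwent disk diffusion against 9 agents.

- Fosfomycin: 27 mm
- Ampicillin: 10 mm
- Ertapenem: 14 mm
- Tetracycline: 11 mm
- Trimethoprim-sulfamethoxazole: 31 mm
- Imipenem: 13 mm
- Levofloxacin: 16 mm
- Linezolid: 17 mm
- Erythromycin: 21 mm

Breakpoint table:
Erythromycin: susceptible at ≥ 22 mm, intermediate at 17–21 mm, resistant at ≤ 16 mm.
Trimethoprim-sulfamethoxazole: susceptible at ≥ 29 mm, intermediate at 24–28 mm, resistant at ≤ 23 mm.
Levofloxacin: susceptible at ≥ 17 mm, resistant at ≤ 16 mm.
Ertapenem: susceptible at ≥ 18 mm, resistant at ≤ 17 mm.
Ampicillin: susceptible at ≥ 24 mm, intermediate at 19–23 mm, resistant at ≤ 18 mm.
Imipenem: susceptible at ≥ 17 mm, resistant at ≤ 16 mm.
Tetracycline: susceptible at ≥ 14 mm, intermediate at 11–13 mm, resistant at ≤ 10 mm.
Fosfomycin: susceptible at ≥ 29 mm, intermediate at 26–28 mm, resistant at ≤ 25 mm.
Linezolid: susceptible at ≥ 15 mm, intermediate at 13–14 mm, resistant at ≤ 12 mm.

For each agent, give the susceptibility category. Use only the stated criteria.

Fosfomycin: 27 mm is in 26–28 mm ⇒ Intermediate
Ampicillin 10 mm: ≤ 18 mm — R
Ertapenem (14 mm) ≤ 17 mm — Resistant
Tetracycline (11 mm) in 11–13 mm — I
Trimethoprim-sulfamethoxazole (31 mm) ≥ 29 mm — Susceptible
Imipenem 13 mm: ≤ 16 mm — R
Levofloxacin (16 mm) ≤ 16 mm — Resistant
Linezolid: 17 mm is ≥ 15 mm ⇒ Susceptible
Erythromycin 21 mm: in 17–21 mm → I

I, R, R, I, S, R, R, S, I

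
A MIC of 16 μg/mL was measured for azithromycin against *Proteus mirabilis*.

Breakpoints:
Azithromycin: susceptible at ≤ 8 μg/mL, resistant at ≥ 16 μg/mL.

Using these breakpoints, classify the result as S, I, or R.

Azithromycin 16 μg/mL: ≥ 16 μg/mL — resistant

Resistant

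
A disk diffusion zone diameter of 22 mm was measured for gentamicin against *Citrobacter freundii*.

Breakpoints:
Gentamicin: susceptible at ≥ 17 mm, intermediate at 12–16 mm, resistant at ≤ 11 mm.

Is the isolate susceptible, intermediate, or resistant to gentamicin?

S

Gentamicin 22 mm: ≥ 17 mm — Susceptible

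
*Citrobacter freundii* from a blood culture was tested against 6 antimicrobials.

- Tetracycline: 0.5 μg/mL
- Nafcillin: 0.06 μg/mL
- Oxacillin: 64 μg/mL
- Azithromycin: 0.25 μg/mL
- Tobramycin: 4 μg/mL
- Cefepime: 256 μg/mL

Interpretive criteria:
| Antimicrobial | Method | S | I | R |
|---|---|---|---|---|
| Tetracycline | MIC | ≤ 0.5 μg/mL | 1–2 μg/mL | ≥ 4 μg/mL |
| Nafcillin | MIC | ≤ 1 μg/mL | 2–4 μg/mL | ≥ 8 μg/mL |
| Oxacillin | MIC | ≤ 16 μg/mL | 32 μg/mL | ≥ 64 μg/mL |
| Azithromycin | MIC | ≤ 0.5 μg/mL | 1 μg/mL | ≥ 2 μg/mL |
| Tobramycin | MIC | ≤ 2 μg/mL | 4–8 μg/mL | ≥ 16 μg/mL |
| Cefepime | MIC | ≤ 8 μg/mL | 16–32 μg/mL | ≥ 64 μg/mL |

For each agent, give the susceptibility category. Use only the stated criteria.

Tetracycline: 0.5 μg/mL is ≤ 0.5 μg/mL — susceptible
Nafcillin (0.06 μg/mL) ≤ 1 μg/mL → susceptible
Oxacillin 64 μg/mL: ≥ 64 μg/mL → resistant
Azithromycin: 0.25 μg/mL is ≤ 0.5 μg/mL — S
Tobramycin: 4 μg/mL is in 4–8 μg/mL ⇒ intermediate
Cefepime 256 μg/mL: ≥ 64 μg/mL → Resistant

S, S, R, S, I, R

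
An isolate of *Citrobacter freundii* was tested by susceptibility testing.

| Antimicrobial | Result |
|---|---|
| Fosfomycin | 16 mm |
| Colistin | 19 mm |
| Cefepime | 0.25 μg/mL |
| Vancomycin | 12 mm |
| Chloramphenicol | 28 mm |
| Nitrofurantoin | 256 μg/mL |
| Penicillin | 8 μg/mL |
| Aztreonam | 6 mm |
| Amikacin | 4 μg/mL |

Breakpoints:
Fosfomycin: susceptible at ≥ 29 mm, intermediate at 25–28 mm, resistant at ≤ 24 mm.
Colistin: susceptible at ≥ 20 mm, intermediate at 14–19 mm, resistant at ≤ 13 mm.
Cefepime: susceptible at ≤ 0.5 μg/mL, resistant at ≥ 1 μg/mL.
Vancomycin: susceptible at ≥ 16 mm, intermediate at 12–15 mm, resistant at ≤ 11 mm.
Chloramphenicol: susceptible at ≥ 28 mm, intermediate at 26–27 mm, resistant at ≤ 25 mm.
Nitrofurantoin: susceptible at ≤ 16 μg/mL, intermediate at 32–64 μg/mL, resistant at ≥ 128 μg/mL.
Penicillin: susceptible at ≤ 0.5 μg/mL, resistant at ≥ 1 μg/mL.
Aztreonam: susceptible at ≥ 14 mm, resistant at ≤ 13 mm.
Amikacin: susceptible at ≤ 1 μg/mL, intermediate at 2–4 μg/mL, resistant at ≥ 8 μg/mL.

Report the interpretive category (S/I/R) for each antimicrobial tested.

Fosfomycin: 16 mm is ≤ 24 mm ⇒ Resistant
Colistin (19 mm) in 14–19 mm ⇒ I
Cefepime: 0.25 μg/mL is ≤ 0.5 μg/mL — susceptible
Vancomycin 12 mm: in 12–15 mm → I
Chloramphenicol 28 mm: ≥ 28 mm ⇒ S
Nitrofurantoin 256 μg/mL: ≥ 128 μg/mL — R
Penicillin: 8 μg/mL is ≥ 1 μg/mL ⇒ Resistant
Aztreonam (6 mm) ≤ 13 mm — R
Amikacin 4 μg/mL: in 2–4 μg/mL — Intermediate

R, I, S, I, S, R, R, R, I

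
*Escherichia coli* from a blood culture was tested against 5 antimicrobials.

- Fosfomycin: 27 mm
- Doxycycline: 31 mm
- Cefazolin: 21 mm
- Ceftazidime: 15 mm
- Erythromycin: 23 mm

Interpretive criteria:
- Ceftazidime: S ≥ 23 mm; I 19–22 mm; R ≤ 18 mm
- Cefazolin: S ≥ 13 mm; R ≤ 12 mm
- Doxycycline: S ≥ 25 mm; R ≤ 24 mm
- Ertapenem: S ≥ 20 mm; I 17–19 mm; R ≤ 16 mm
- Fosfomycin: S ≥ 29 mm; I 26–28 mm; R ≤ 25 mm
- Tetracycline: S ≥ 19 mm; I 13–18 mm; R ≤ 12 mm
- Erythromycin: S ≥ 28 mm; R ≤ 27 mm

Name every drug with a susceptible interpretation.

doxycycline, cefazolin

Fosfomycin (27 mm) in 26–28 mm — Intermediate
Doxycycline (31 mm) ≥ 25 mm ⇒ Susceptible
Cefazolin (21 mm) ≥ 13 mm → susceptible
Ceftazidime (15 mm) ≤ 18 mm — R
Erythromycin (23 mm) ≤ 27 mm ⇒ R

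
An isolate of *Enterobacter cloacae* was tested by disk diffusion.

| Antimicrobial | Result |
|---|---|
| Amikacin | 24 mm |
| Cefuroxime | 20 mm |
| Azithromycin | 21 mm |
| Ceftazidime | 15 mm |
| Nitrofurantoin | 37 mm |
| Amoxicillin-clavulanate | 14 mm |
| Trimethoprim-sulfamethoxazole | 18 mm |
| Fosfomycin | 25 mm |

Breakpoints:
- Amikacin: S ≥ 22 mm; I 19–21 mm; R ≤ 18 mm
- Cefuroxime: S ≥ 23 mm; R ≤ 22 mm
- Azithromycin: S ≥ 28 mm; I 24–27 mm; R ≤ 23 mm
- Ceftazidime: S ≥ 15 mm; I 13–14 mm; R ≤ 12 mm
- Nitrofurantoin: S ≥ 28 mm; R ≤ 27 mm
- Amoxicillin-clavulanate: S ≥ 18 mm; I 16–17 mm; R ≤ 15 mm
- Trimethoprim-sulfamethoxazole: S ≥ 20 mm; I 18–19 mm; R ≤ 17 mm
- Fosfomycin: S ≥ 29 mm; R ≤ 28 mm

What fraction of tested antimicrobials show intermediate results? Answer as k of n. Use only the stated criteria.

1 of 8

Amikacin (24 mm) ≥ 22 mm → Susceptible
Cefuroxime (20 mm) ≤ 22 mm → resistant
Azithromycin: 21 mm is ≤ 23 mm → Resistant
Ceftazidime (15 mm) ≥ 15 mm ⇒ Susceptible
Nitrofurantoin 37 mm: ≥ 28 mm ⇒ S
Amoxicillin-clavulanate (14 mm) ≤ 15 mm — R
Trimethoprim-sulfamethoxazole: 18 mm is in 18–19 mm ⇒ Intermediate
Fosfomycin (25 mm) ≤ 28 mm → Resistant
Intermediate: 1/8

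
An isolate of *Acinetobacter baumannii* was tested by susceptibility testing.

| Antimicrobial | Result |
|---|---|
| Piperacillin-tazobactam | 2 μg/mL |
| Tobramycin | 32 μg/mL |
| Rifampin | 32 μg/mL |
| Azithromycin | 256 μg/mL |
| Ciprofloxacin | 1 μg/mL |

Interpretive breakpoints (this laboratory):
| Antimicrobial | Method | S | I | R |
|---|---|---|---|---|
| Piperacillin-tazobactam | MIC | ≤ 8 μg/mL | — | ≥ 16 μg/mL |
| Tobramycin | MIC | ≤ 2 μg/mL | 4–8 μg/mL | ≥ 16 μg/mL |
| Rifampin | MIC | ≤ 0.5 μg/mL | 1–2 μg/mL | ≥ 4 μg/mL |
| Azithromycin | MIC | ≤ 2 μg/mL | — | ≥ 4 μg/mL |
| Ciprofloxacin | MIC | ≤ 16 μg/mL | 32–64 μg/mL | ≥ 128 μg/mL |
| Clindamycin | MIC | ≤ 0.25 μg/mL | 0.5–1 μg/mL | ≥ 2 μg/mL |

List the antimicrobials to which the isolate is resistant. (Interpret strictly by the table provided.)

Piperacillin-tazobactam 2 μg/mL: ≤ 8 μg/mL ⇒ S
Tobramycin: 32 μg/mL is ≥ 16 μg/mL — Resistant
Rifampin (32 μg/mL) ≥ 4 μg/mL — R
Azithromycin: 256 μg/mL is ≥ 4 μg/mL ⇒ R
Ciprofloxacin 1 μg/mL: ≤ 16 μg/mL → Susceptible

tobramycin, rifampin, azithromycin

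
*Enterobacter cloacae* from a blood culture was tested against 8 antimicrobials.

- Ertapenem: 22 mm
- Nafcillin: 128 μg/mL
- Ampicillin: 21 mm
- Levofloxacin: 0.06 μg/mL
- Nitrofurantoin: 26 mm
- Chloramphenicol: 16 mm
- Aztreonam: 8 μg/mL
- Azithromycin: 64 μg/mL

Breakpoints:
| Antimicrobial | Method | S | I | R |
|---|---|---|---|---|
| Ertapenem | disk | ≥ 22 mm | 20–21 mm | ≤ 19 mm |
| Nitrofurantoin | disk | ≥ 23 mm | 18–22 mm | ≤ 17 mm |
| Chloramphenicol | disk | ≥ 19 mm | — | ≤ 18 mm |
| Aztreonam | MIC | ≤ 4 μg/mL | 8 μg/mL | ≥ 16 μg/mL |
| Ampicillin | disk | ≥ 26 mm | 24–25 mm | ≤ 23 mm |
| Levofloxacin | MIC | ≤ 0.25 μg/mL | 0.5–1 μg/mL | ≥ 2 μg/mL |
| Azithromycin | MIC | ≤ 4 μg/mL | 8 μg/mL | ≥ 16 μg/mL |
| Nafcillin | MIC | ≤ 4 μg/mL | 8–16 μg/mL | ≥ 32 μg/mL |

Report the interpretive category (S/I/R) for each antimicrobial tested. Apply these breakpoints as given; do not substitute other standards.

S, R, R, S, S, R, I, R

Ertapenem 22 mm: ≥ 22 mm ⇒ Susceptible
Nafcillin: 128 μg/mL is ≥ 32 μg/mL — R
Ampicillin 21 mm: ≤ 23 mm ⇒ Resistant
Levofloxacin 0.06 μg/mL: ≤ 0.25 μg/mL ⇒ S
Nitrofurantoin 26 mm: ≥ 23 mm → susceptible
Chloramphenicol 16 mm: ≤ 18 mm ⇒ resistant
Aztreonam 8 μg/mL: = 8 μg/mL ⇒ intermediate
Azithromycin 64 μg/mL: ≥ 16 μg/mL → Resistant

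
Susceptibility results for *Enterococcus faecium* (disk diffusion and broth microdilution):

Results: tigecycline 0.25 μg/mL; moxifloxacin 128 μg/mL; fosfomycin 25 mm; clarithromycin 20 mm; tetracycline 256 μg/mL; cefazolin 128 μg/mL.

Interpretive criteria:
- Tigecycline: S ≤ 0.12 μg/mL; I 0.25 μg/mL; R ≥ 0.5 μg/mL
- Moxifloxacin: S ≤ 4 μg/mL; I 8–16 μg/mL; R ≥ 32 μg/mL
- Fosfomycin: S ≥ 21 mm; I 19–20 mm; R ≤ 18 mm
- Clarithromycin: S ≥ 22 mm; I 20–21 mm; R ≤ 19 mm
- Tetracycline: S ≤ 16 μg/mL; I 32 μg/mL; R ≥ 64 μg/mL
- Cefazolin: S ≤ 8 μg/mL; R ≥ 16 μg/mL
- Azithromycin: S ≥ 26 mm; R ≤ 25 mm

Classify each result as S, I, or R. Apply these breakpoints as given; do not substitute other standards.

Tigecycline 0.25 μg/mL: = 0.25 μg/mL → intermediate
Moxifloxacin: 128 μg/mL is ≥ 32 μg/mL — Resistant
Fosfomycin (25 mm) ≥ 21 mm ⇒ susceptible
Clarithromycin 20 mm: in 20–21 mm — intermediate
Tetracycline 256 μg/mL: ≥ 64 μg/mL ⇒ resistant
Cefazolin: 128 μg/mL is ≥ 16 μg/mL — R

I, R, S, I, R, R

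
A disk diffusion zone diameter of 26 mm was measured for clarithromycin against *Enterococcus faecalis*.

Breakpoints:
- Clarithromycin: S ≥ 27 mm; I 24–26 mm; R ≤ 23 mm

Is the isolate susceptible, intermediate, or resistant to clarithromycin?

Clarithromycin (26 mm) in 24–26 mm — I

I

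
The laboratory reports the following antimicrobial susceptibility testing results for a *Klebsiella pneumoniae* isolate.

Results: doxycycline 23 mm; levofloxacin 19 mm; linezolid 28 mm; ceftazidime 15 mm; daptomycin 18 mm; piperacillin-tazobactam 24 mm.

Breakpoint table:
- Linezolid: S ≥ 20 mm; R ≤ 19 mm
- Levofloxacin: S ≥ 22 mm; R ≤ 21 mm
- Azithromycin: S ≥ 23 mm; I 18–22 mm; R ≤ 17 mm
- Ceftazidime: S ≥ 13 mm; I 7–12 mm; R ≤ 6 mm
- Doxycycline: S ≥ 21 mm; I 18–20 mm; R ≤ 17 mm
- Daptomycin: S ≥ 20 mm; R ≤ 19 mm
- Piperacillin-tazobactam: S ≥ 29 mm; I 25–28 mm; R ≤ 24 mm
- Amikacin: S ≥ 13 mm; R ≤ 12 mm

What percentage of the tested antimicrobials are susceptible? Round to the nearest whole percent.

Doxycycline: 23 mm is ≥ 21 mm → Susceptible
Levofloxacin 19 mm: ≤ 21 mm — Resistant
Linezolid (28 mm) ≥ 20 mm — Susceptible
Ceftazidime 15 mm: ≥ 13 mm — Susceptible
Daptomycin: 18 mm is ≤ 19 mm — resistant
Piperacillin-tazobactam: 24 mm is ≤ 24 mm — Resistant
Susceptible: 3/6

50%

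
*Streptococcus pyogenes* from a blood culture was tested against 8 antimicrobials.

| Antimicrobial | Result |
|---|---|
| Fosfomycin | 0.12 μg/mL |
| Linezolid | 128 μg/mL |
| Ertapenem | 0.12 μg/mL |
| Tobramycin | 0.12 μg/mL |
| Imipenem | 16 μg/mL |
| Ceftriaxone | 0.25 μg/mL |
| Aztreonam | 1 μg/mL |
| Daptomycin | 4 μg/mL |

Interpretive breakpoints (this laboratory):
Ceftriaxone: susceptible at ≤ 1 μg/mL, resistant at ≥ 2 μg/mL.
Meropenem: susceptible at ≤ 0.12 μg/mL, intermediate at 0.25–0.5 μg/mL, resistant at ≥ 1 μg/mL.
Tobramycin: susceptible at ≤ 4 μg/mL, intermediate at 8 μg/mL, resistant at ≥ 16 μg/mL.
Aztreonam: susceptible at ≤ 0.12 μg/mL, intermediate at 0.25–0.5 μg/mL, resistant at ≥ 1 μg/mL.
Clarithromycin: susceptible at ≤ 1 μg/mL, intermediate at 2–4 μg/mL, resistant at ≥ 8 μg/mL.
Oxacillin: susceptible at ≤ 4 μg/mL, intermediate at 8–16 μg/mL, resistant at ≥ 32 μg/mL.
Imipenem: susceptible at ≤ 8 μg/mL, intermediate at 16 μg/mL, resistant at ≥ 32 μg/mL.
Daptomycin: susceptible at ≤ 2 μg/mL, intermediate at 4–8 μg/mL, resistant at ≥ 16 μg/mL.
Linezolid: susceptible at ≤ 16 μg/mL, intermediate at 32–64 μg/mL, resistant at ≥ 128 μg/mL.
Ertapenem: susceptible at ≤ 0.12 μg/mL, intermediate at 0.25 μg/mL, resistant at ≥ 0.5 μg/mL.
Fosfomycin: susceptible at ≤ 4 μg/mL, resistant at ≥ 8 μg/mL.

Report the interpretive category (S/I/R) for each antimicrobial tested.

S, R, S, S, I, S, R, I

Fosfomycin: 0.12 μg/mL is ≤ 4 μg/mL → Susceptible
Linezolid: 128 μg/mL is ≥ 128 μg/mL ⇒ R
Ertapenem (0.12 μg/mL) ≤ 0.12 μg/mL → S
Tobramycin 0.12 μg/mL: ≤ 4 μg/mL → Susceptible
Imipenem (16 μg/mL) = 16 μg/mL → intermediate
Ceftriaxone 0.25 μg/mL: ≤ 1 μg/mL → Susceptible
Aztreonam 1 μg/mL: ≥ 1 μg/mL → R
Daptomycin 4 μg/mL: in 4–8 μg/mL → I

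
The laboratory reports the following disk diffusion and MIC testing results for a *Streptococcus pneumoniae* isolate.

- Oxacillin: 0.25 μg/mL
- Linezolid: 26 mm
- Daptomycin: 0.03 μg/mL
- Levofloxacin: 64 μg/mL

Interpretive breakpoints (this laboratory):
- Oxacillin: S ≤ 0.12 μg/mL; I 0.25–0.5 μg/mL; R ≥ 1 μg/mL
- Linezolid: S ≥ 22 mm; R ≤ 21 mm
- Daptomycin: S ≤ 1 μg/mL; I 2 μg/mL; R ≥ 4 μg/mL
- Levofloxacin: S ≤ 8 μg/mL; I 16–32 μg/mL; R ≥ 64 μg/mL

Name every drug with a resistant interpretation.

Oxacillin: 0.25 μg/mL is in 0.25–0.5 μg/mL ⇒ I
Linezolid: 26 mm is ≥ 22 mm ⇒ S
Daptomycin (0.03 μg/mL) ≤ 1 μg/mL — Susceptible
Levofloxacin 64 μg/mL: ≥ 64 μg/mL → Resistant

levofloxacin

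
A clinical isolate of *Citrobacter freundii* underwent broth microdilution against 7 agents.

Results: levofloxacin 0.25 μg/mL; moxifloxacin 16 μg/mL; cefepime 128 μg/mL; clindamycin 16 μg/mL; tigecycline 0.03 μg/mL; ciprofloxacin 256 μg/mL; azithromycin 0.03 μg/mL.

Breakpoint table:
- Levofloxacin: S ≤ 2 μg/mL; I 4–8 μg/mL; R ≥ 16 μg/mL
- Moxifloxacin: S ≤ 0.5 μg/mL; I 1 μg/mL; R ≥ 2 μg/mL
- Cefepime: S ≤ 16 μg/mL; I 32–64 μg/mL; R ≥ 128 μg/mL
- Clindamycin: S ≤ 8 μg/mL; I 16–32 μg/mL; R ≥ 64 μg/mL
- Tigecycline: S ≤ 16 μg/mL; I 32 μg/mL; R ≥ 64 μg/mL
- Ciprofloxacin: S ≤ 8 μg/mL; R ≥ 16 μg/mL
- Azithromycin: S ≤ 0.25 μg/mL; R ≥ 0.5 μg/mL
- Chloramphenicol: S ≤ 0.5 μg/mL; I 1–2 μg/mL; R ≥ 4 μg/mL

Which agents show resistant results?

moxifloxacin, cefepime, ciprofloxacin

Levofloxacin 0.25 μg/mL: ≤ 2 μg/mL — S
Moxifloxacin: 16 μg/mL is ≥ 2 μg/mL → R
Cefepime: 128 μg/mL is ≥ 128 μg/mL → resistant
Clindamycin 16 μg/mL: in 16–32 μg/mL ⇒ I
Tigecycline (0.03 μg/mL) ≤ 16 μg/mL → susceptible
Ciprofloxacin: 256 μg/mL is ≥ 16 μg/mL ⇒ Resistant
Azithromycin: 0.03 μg/mL is ≤ 0.25 μg/mL → S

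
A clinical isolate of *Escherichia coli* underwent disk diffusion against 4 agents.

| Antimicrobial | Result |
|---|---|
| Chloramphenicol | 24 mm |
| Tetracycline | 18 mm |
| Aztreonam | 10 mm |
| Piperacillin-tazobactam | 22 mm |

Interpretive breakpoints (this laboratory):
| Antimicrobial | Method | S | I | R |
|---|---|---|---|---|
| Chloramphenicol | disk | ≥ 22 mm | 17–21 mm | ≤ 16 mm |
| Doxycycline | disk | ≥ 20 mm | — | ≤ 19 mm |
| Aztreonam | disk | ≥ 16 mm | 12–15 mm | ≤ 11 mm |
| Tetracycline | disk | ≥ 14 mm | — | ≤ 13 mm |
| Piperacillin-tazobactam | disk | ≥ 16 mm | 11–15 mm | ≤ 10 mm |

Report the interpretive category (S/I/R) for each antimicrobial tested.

Chloramphenicol (24 mm) ≥ 22 mm — Susceptible
Tetracycline: 18 mm is ≥ 14 mm ⇒ susceptible
Aztreonam 10 mm: ≤ 11 mm ⇒ Resistant
Piperacillin-tazobactam (22 mm) ≥ 16 mm → Susceptible

S, S, R, S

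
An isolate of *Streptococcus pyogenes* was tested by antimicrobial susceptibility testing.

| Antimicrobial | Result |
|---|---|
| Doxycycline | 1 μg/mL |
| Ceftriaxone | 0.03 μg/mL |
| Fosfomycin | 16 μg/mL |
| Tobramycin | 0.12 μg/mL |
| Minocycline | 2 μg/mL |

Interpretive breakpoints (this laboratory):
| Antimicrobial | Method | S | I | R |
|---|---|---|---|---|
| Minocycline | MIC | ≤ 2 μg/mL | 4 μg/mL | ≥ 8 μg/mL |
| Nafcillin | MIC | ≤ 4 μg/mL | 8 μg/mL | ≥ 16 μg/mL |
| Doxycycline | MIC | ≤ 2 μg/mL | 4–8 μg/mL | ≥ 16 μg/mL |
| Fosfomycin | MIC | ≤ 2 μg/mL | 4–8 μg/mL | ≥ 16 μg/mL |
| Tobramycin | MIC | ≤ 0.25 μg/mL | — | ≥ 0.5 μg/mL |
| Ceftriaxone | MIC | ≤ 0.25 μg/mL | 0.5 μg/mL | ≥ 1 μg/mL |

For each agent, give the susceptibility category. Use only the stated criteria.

S, S, R, S, S

Doxycycline: 1 μg/mL is ≤ 2 μg/mL ⇒ susceptible
Ceftriaxone: 0.03 μg/mL is ≤ 0.25 μg/mL — Susceptible
Fosfomycin 16 μg/mL: ≥ 16 μg/mL → R
Tobramycin: 0.12 μg/mL is ≤ 0.25 μg/mL → Susceptible
Minocycline (2 μg/mL) ≤ 2 μg/mL → Susceptible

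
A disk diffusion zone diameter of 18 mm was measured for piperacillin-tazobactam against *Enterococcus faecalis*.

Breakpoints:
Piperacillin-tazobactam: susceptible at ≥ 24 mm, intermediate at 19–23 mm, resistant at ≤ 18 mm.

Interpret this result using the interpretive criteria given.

R

Piperacillin-tazobactam 18 mm: ≤ 18 mm → resistant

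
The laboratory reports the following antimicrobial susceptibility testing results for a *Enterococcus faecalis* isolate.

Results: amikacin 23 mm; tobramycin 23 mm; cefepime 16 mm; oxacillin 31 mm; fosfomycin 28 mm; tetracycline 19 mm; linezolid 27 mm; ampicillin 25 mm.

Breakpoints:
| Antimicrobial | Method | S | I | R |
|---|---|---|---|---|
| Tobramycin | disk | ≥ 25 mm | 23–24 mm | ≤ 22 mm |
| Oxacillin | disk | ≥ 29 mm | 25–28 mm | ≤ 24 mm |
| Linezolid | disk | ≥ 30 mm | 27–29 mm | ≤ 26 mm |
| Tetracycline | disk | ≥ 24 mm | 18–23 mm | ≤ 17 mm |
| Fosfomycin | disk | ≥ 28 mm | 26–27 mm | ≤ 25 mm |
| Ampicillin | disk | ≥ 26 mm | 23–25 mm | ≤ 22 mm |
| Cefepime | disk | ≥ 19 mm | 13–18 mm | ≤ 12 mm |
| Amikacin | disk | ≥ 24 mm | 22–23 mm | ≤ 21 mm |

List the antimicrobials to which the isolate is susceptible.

Amikacin: 23 mm is in 22–23 mm ⇒ intermediate
Tobramycin: 23 mm is in 23–24 mm ⇒ I
Cefepime 16 mm: in 13–18 mm → I
Oxacillin: 31 mm is ≥ 29 mm ⇒ S
Fosfomycin: 28 mm is ≥ 28 mm — S
Tetracycline 19 mm: in 18–23 mm — intermediate
Linezolid (27 mm) in 27–29 mm → Intermediate
Ampicillin: 25 mm is in 23–25 mm → I

oxacillin, fosfomycin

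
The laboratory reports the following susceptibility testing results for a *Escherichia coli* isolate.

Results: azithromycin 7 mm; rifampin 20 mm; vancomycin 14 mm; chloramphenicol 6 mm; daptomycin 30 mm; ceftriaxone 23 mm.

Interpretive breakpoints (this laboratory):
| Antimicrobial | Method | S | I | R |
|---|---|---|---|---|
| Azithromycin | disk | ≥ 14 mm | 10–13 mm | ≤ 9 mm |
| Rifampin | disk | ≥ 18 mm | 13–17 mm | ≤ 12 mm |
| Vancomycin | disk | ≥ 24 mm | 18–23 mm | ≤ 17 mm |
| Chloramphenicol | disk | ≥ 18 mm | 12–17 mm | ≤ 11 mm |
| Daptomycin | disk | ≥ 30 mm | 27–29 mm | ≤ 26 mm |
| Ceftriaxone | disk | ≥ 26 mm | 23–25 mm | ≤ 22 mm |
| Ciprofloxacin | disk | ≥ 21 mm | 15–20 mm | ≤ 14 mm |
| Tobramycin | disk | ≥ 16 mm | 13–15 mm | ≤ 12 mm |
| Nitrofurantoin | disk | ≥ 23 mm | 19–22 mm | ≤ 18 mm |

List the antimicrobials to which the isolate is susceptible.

rifampin, daptomycin

Azithromycin (7 mm) ≤ 9 mm → R
Rifampin: 20 mm is ≥ 18 mm — S
Vancomycin 14 mm: ≤ 17 mm → resistant
Chloramphenicol (6 mm) ≤ 11 mm → resistant
Daptomycin: 30 mm is ≥ 30 mm ⇒ S
Ceftriaxone: 23 mm is in 23–25 mm ⇒ intermediate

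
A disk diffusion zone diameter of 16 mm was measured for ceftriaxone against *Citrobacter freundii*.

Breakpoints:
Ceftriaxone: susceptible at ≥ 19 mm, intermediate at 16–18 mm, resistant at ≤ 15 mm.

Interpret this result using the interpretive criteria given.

Ceftriaxone 16 mm: in 16–18 mm → intermediate

I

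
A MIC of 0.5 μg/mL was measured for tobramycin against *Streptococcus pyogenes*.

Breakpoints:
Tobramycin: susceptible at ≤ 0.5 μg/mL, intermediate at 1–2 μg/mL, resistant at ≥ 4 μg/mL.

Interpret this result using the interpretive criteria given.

Tobramycin (0.5 μg/mL) ≤ 0.5 μg/mL ⇒ S

S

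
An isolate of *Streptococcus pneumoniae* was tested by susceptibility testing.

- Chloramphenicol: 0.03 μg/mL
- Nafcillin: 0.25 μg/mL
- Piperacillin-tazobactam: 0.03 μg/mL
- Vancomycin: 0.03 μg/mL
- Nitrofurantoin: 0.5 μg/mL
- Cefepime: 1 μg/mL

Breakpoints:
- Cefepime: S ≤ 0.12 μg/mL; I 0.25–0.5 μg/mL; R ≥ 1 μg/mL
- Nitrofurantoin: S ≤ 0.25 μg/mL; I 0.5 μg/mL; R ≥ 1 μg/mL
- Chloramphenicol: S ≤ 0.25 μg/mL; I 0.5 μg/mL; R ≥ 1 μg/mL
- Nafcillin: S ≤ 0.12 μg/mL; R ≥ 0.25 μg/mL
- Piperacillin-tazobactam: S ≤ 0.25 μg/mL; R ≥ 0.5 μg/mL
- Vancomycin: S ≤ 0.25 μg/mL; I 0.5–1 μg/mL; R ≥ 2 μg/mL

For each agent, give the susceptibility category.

Chloramphenicol: 0.03 μg/mL is ≤ 0.25 μg/mL → susceptible
Nafcillin 0.25 μg/mL: ≥ 0.25 μg/mL ⇒ R
Piperacillin-tazobactam: 0.03 μg/mL is ≤ 0.25 μg/mL ⇒ susceptible
Vancomycin: 0.03 μg/mL is ≤ 0.25 μg/mL ⇒ Susceptible
Nitrofurantoin: 0.5 μg/mL is = 0.5 μg/mL ⇒ intermediate
Cefepime (1 μg/mL) ≥ 1 μg/mL — R

S, R, S, S, I, R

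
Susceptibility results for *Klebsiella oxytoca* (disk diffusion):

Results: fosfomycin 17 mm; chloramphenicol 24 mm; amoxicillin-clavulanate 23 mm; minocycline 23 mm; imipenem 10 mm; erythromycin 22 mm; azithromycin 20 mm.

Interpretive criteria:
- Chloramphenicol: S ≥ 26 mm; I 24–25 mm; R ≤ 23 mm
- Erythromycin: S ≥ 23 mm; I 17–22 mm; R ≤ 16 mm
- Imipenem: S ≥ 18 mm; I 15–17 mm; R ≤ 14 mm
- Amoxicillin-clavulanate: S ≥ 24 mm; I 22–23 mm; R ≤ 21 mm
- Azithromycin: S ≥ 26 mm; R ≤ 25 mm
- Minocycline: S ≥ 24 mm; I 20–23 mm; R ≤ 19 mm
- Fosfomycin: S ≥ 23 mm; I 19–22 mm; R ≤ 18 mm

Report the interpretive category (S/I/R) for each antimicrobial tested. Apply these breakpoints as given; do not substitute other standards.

R, I, I, I, R, I, R

Fosfomycin (17 mm) ≤ 18 mm ⇒ resistant
Chloramphenicol (24 mm) in 24–25 mm — Intermediate
Amoxicillin-clavulanate: 23 mm is in 22–23 mm ⇒ I
Minocycline: 23 mm is in 20–23 mm — intermediate
Imipenem 10 mm: ≤ 14 mm → resistant
Erythromycin (22 mm) in 17–22 mm — I
Azithromycin (20 mm) ≤ 25 mm — R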